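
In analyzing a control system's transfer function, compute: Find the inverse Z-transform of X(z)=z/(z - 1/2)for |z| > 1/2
Standard pair: z/(z-a) <-> a^n*u[n] for causal signals
With a=1/2: x[n]=(1/2)^n*u[n]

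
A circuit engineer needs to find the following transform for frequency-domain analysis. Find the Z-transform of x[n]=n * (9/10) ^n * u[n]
Using the property Z{n * a^n * u[n]}=az/(z-a)^2
With a=9/10: X(z)=(9/10)z/(z - 9/10)^2, |z| > 9/10

Answer: (9/10)z/(z - 9/10)^2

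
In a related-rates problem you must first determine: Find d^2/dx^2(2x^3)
Apply power rule 2 times:
d^1: 6x^2
d^2: 12x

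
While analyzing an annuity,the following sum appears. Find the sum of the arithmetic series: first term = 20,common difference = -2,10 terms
Last term: a_n=20+(10-1)·-2=2
Sum=n(a_1+a_n)/2=10(20+2)/2=110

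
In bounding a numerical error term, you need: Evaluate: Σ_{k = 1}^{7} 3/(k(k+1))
Partial fractions: 3/(k(k+1))=3/k - 3/(k+1)
Telescoping sum: 3(1-1/8)=3·7/8

Answer: 21/8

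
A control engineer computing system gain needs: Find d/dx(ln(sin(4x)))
Chain rule: d/dx[ln(u)]=u'/u where u=sin(4x)
u'=4cos(4x)

Answer: (4cos(4x))/(sin(4x))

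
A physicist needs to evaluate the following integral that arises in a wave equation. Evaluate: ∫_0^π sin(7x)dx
Antiderivative: -cos(7x)/7
Evaluate at bounds: [-cos(7·π)/7] - [-cos(7·0)/7]
= (-(-1)+(1))/7 = 2/7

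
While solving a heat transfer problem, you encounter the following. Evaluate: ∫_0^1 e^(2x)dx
Antiderivative: (1/2)e^(2x)
Evaluate: (1/2)(e^2-1)

Answer: (e^2-1)/2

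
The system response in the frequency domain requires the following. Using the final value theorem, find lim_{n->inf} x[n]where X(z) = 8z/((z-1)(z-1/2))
Final value theorem: lim x[n] = lim_{z->1} (z-1) * X(z)
(z-1) * X(z) = 8z/(z-1/2)
As z->1: 8/(1-1/2) = 8/(1/2) = 16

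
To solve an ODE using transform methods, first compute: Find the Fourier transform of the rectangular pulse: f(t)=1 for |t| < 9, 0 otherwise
F(omega) = integral from -9 to 9 of e^(-j * omega * t) dt
= 2 * sin(9 * omega)/omega = 18 * sinc(9 * omega/pi)

Answer: 2 * sin(9 * omega)/omega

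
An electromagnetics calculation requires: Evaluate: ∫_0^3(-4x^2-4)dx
Step 1: Find antiderivative F(x)=(-4/3)x^3 - 4x
Step 2: F(3) - F(0)=-48 - (0)=-48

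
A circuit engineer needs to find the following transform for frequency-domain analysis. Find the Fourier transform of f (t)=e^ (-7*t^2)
The Fourier transform of a Gaussian e^(-a*t^2) is sqrt(pi/a)*e^(-omega^2/(4a)).
With a=7: F(omega)=sqrt(pi/7)*e^(-omega^2/28)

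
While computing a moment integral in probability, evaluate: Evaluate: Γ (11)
Γ(n) = (n-1)! for positive integers
Γ(11) = 10! = 3628800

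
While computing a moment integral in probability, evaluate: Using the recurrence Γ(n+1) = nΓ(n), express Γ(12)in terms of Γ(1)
Γ(12) = 11Γ(11) = 11·10Γ(10) = ... = 11!·Γ(1) = 39916800·Γ(1)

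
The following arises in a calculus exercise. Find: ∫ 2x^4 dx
Using power rule: ∫ 2x^4 dx=2/5 x^5+C=(2/5)x^5+C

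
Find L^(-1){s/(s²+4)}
L^(-1){s/(s² + w²)}=cos(wt)
Here w=2

Answer: cos(2t)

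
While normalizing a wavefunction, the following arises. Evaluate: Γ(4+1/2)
Γ(n + 1/2) = (2n)!√π/(4^n·n!)
= 40320√π/(256·24) = (105/16)·√π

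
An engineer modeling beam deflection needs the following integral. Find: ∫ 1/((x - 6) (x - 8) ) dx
Partial fractions: 1/((x-6)(x-8))=A/(x-6) + B/(x-8)
A=-1/2, B=1/2
∫ [-1/2· 1/(x-6) + 1/2· 1/(x-8)] dx
=(1/2)[ln|x-8| - ln|x-6|] + C

Answer: (1/2)·ln|(x-8)/(x-6)| + C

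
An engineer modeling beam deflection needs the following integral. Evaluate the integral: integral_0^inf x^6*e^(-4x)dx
This is a Gamma integral. Substitute u=4x (du=4 dx):
integral_0^inf x^6 * e^(-4x) dx=(1/4^7) integral_0^inf u^6 * e^(-u) du
=Gamma(7)/4^7=6!/4^7=720/16384

Answer: 45/1024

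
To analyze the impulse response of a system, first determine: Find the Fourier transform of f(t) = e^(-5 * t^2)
The Fourier transform of a Gaussian e^(-a * t^2) is sqrt(pi/a) * e^(-omega^2/(4a)).
With a=5: F(omega)=sqrt(pi/5) * e^(-omega^2/20)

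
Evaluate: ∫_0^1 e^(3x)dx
Antiderivative: (1/3)e^(3x)
Evaluate: (1/3)(e^3 - 1)

Answer: (e^3 - 1)/3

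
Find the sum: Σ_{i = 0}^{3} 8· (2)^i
Geometric series: S=a(1 - r^n)/(1 - r)
a=8, r=2, n=4
S=8(1-16)/-1=120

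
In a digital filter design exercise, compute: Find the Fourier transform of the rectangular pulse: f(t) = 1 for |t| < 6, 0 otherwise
F(omega)=integral from -6 to 6 of e^(-j * omega * t) dt
=2 * sin(6 * omega)/omega=12 * sinc(6 * omega/pi)

Answer: 2 * sin(6 * omega)/omega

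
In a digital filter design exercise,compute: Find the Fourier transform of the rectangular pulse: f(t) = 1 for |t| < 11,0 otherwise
F(omega)=integral from -11 to 11 of e^(-j * omega * t) dt
=2 * sin(11 * omega)/omega=22 * sinc(11 * omega/pi)

Answer: 2 * sin(11 * omega)/omega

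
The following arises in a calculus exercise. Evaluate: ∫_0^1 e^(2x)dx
Antiderivative: (1/2)e^(2x)
Evaluate: (1/2)(e^2-1)

Answer: (e^2-1)/2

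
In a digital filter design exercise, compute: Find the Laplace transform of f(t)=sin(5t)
L{sin(wt)}=w/(s²+w²)
L{sin(5t)}=5/(s²+25)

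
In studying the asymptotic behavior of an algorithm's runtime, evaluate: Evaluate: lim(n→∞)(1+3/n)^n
This is the definition of e^3: lim(1 + 3/n)^n=e^3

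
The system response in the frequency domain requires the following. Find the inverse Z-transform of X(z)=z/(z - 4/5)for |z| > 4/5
Standard pair: z/(z-a) <-> a^n*u[n] for causal signals
With a = 4/5: x[n] = (4/5)^n*u[n]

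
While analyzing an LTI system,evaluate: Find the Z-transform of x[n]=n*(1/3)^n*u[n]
Using the property Z{n*a^n*u[n]}=az/(z-a)^2
With a=1/3: X(z)=(1/3)z/(z - 1/3)^2, |z| > 1/3

Answer: (1/3)z/(z - 1/3)^2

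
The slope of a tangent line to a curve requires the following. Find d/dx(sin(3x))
Chain rule: d/dx[sin(u)]=cos(u)·u' where u=3x
u'=3

Answer: 3·cos(3x)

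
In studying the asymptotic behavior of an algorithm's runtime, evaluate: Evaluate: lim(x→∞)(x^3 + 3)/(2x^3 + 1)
Divide numerator and denominator by x^3:
lim (1 + 3/x^3)/(2 + 1/x^3) = 1/2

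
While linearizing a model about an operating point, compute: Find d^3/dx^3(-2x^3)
Apply power rule 3 times:
d^1: -6x^2
d^2: -12x
d^3: -12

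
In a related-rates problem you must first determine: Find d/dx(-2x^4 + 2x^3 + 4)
Power rule: d/dx(ax^n)=n·a·x^(n-1)
Term by term: -8·x^3+6·x^2

Answer: -8x^3+6x^2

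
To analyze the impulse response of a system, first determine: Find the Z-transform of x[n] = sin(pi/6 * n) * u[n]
Z{sin(w0*n)*u[n]} = z*sin(w0)/(z^2-2z*cos(w0)+1)
With w0 = pi/6: X(z) = z*sin(pi/6)/(z^2-2z*cos(pi/6)+1)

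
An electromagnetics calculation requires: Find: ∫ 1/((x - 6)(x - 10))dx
Partial fractions: 1/((x-6)(x-10))=A/(x-6)+B/(x-10)
A=-1/4, B=1/4
∫ [-1/4· 1/(x-6)+1/4· 1/(x-10)] dx
=(1/4)[ln|x-10| - ln|x-6|]+C

Answer: (1/4)·ln|(x-10)/(x-6)|+C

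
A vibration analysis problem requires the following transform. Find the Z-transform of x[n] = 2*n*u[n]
Z{n * u[n]}=z/(z-1)^2
By linearity: Z{2 * n * u[n]}=2z/(z-1)^2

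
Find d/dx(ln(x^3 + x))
Chain rule: d/dx[ln(u)] = u'/u where u = x^3 + x
u' = 3x^2 + 1

Answer: (3x^2 + 1)/(x^3 + x)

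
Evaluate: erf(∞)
erf(∞)=1 (the error function converges to 1)

Answer: 1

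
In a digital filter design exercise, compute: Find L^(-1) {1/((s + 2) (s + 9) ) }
Partial fractions: 1/((s + 2)(s + 9)) = A/(s + 2) + B/(s + 9)
Cover-up: A = 1/(s + 9)|_{s = -2} = 1/7; B = 1/(s + 2)|_{s = -9} = -1/7
L^(-1) = (1/7)e^(-2t) - (1/7)e^(-9t)

Answer: (1/7)(e^(-2t) - e^(-9t))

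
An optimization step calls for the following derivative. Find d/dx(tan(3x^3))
Chain rule: d/dx[tan(u)] = sec²(u)·u' where u = 3x^3
u' = 9x^2

Answer: 9x^2·sec²(3x^3)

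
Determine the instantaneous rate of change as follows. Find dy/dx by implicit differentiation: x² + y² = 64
Differentiate both sides: 2x+2y·(dy/dx)=0
Solve: dy/dx=-2x/(2y)=-x/y

Answer: dy/dx=-x/y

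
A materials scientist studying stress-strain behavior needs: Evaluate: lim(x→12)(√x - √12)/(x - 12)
Multiply by conjugate (√x + √12)/(√x + √12):
= (x - 12)/((x - 12)(√x + √12)) = 1/(√x + √12)
As x → 12: 1/(2√12)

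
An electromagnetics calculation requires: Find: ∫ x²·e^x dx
Integration by parts twice:
First: u=x², dv=e^x dx => x²e^x - 2∫ xe^x dx
Second: u=x, dv=e^x dx => xe^x - e^x
Combining: x²e^x - 2xe^x + 2e^x + C

Answer: e^x(x² - 2x + 2) + C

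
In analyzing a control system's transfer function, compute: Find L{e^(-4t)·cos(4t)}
First shifting: L{e^(at)f(t)}=F(s-a)
L{cos(4t)}=s/(s² + 16)
Shift: (s + 4)/((s + 4)² + 16)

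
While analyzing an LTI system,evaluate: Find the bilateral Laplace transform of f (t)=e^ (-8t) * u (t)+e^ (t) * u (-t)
For e^(-8t) * u(t): L=1/(s + 8), Re(s) > -8
For e^(t) * u(-t): L=-1/(s-1), Re(s) < 1
Combined: F(s)=1/(s + 8) - 1/(s-1), -8 < Re(s) < 1

Answer: 1/(s + 8) - 1/(s-1), ROC: -8 < Re(s) < 1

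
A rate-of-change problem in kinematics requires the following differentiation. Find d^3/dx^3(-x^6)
Apply power rule 3 times:
d^1: -6x^5
d^2: -30x^4
d^3: -120x^3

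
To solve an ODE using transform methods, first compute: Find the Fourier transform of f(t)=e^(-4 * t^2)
The Fourier transform of a Gaussian e^(-a*t^2) is sqrt(pi/a)*e^(-omega^2/(4a)).
With a = 4: F(omega) = sqrt(pi)/2*e^(-omega^2/16)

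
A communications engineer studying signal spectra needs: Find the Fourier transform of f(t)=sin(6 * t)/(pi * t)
sin(W*t)/(pi*t) = (W/pi)*sinc(W*t/pi) is the impulse response of the ideal low-pass filter with cutoff W (here W = 6).
Its Fourier transform is a rectangular function:
F(omega) = 1 for |omega| < 6, 0 otherwise

Answer: rect(omega/12) [i.e., 1 for |omega| < 6, 0 otherwise]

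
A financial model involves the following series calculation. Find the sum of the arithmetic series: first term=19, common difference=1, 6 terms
Last term: a_n = 19+(6-1)·1 = 24
Sum = n(a_1+a_n)/2 = 6(19+24)/2 = 129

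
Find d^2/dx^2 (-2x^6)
Apply power rule 2 times:
d^1: -12x^5
d^2: -60x^4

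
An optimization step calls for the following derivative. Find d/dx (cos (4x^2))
Chain rule: d/dx[cos(u)]=-sin(u)·u' where u=4x^2
u'=8x

Answer: -8x·sin(4x^2)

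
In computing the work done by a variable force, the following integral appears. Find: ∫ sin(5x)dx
Using substitution u=5x: ∫ sin(u) du/5=-cos(u)/5+C

Answer: (-1/5)cos(5x)+C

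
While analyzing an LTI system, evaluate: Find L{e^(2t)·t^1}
First shifting: L{e^(at)f(t)} = F(s-a)
L{t^1} = 1/s^2
Shift s → s-2: 1/(s-2)^2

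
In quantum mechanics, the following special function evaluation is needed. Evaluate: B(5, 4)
B(x,y)=Γ(x)Γ(y)/Γ(x+y)=(x-1)!(y-1)!/(x+y-1)!
B(5,4)=4!·3!/8!=1/280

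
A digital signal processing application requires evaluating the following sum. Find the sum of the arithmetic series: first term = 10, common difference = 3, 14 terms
Last term: a_n=10+(14-1)·3=49
Sum=n(a_1+a_n)/2=14(10+49)/2=413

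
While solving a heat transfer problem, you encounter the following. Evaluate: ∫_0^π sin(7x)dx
Antiderivative: -cos(7x)/7
Evaluate at bounds: [-cos(7·π)/7] - [-cos(7·0)/7]
= (-(-1) + (1))/7 = 2/7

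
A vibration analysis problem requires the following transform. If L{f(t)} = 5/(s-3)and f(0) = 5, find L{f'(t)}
L{f'(t)}=s·F(s) - f(0)=5s/(s-3) - 5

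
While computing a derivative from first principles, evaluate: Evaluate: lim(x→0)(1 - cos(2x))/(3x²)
Using 1-cos(u) ≈ u²/2 for small u:
(1-cos(2x)) ≈ (2x)²/2=4x²/2
So limit=4/(2·3)=2/3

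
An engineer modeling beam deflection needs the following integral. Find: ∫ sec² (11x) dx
Since d/dx[tan(11x)]=11sec²(11x), integral=tan(11x)/11 + C

Answer: (1/11)tan(11x) + C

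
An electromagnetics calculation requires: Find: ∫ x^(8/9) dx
Power rule: ∫ x^(8/9) dx = x^(17/9)/(17/9)+C

Answer: (9/17)·x^(17/9)+C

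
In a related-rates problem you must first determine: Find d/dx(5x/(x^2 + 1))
Quotient rule: (f/g)'=(f'g - fg')/g²
f=5x, f'=5
g=x^2 + 1, g'=2x

Answer: (5·(x^2 + 1) - 10x^2)/(x^2 + 1)²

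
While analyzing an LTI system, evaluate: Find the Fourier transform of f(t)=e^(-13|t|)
Using the standard pair: F{e^(-a|t|)}=2a/(a^2 + omega^2)
With a=13: F(omega)=26/(169 + omega^2)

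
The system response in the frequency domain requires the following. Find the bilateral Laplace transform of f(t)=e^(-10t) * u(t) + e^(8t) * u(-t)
For e^(-10t)*u(t): L=1/(s + 10), Re(s) > -10
For e^(8t)*u(-t): L=-1/(s-8), Re(s) < 8
Combined: F(s)=1/(s + 10) - 1/(s-8), -10 < Re(s) < 8

Answer: 1/(s + 10) - 1/(s-8), ROC: -10 < Re(s) < 8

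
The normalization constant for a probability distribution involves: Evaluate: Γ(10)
Γ(n)=(n-1)! for positive integers
Γ(10)=9!=362880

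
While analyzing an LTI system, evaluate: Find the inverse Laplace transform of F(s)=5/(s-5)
L^(-1){5/(s-a)} = c·e^(at)
Here a = 5, c = 5

Answer: 5e^(5t)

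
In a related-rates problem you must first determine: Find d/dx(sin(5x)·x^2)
Product rule: (fg)'=f'g + fg'
f=sin(5x), f'=5·cos(5x)
g=x^2, g'=2x

Answer: 5·cos(5x)·x^2 + 2·sin(5x)·x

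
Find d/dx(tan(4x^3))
Chain rule: d/dx[tan(u)] = sec²(u)·u' where u = 4x^3
u' = 12x^2

Answer: 12x^2·sec²(4x^3)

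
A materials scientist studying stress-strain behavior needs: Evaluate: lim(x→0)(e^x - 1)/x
L'Hôpital (0/0): lim e^x/1 = 1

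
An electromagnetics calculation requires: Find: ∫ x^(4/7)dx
Power rule: ∫ x^(4/7) dx = x^(11/7)/(11/7) + C

Answer: (7/11)·x^(11/7) + C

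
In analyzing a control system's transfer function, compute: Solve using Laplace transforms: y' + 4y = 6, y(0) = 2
Take L of both sides: sY(s)-2+4Y(s) = 6/s
Y(s)(s+4) = 6/s+2
Y(s) = 6/(s(s+4))+2/(s+4)
Partial fractions: 6/(s(s+4)) = (3/2)/s - (3/2)/(s+4)
So Y(s) = (3/2)/s+(1/2)/(s+4)
Inverse transform (L^(-1){1/s} = 1, L^(-1){1/(s+4)} = e^(-4t)):

Answer: y(t) = 3/2+(1/2)·e^(-4t)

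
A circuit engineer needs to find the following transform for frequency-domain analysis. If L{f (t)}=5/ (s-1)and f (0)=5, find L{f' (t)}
L{f'(t)} = s·F(s) - f(0) = 5s/(s-1) - 5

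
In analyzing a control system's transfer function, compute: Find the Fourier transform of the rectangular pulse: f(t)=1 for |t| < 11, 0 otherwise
F(omega) = integral from -11 to 11 of e^(-j * omega * t) dt
= 2 * sin(11 * omega)/omega = 22 * sinc(11 * omega/pi)

Answer: 2 * sin(11 * omega)/omega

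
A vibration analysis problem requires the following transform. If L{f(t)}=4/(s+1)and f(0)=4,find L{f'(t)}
L{f'(t)}=s·F(s) - f(0)=4s/(s+1)-4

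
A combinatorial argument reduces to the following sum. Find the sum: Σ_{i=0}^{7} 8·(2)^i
Geometric series: S=a(1 - r^n)/(1 - r)
a=8, r=2, n=8
S=8(1 - 256)/-1=2040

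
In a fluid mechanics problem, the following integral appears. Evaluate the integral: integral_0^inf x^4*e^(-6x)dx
This is a Gamma integral. Substitute u = 6x (du = 6 dx):
integral_0^inf x^4*e^(-6x) dx = (1/6^5) integral_0^inf u^4*e^(-u) du
= Gamma(5)/6^5 = 4!/6^5 = 24/7776

Answer: 1/324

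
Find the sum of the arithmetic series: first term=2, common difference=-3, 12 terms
Last term: a_n=2+(12-1)·-3=-31
Sum=n(a_1+a_n)/2=12(2+(-31))/2=-174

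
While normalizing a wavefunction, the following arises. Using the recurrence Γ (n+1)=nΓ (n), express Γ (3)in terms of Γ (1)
Γ(3)=2Γ(2)=2·1Γ(1)=...=2!·Γ(1)=2·Γ(1)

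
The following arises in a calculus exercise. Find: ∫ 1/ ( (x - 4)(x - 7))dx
Partial fractions: 1/((x-4)(x-7)) = A/(x-4)+B/(x-7)
A = -1/3, B = 1/3
∫ [-1/3· 1/(x-4)+1/3· 1/(x-7)] dx
= (1/3)[ln|x-7| - ln|x-4|]+C

Answer: (1/3)·ln|(x-7)/(x-4)|+C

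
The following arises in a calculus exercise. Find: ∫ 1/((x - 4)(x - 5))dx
Partial fractions: 1/((x-4)(x-5)) = A/(x-4)+B/(x-5)
A = -1, B = 1
∫ [-1· 1/(x-4)+1· 1/(x-5)] dx
= (1)[ln|x-5| - ln|x-4|]+C

Answer: ln|(x-5)/(x-4)|+C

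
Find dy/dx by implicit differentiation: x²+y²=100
Differentiate both sides: 2x + 2y·(dy/dx) = 0
Solve: dy/dx = -2x/(2y) = -x/y

Answer: dy/dx = -x/y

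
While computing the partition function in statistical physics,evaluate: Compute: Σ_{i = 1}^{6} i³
Using formula: Σ i^3=[n(n+1)/2]²=[6·7/2]²=441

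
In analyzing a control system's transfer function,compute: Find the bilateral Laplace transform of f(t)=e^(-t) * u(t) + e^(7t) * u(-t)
For e^(-t) * u(t): L=1/(s+1), Re(s) > -1
For e^(7t) * u(-t): L=-1/(s-7), Re(s) < 7
Combined: F(s)=1/(s+1)-1/(s-7), -1 < Re(s) < 7

Answer: 1/(s+1)-1/(s-7), ROC: -1 < Re(s) < 7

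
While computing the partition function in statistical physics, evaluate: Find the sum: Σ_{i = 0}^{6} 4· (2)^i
Geometric series: S=a(1 - r^n)/(1 - r)
a=4, r=2, n=7
S=4(1-128)/-1=508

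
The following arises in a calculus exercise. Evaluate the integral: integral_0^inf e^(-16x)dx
integral_0^inf e^(-16x) dx = [-1/16 * e^(-16x)]_0^inf
= 0 - (-1/16) = 1/16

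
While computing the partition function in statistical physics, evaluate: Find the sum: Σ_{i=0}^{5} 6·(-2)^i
Geometric series: S = a(1 - r^n)/(1 - r)
a = 6, r = -2, n = 6
S = 6(1 - 64)/3 = -126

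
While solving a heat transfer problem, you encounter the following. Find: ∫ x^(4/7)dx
Power rule: ∫ x^(4/7) dx = x^(11/7)/(11/7) + C

Answer: (7/11)·x^(11/7) + C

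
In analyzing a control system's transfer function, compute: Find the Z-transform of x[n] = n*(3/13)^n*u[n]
Using the property Z{n*a^n*u[n]}=az/(z-a)^2
With a=3/13: X(z)=(3/13)z/(z - 3/13)^2, |z| > 3/13

Answer: (3/13)z/(z - 3/13)^2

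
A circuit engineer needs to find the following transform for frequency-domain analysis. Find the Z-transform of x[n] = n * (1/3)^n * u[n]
Using the property Z{n*a^n*u[n]} = az/(z-a)^2
With a = 1/3: X(z) = (1/3)z/(z - 1/3)^2, |z| > 1/3

Answer: (1/3)z/(z - 1/3)^2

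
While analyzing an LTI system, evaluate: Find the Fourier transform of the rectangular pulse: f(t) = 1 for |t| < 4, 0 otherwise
F(omega)=integral from -4 to 4 of e^(-j * omega * t) dt
=2 * sin(4 * omega)/omega=8 * sinc(4 * omega/pi)

Answer: 2 * sin(4 * omega)/omega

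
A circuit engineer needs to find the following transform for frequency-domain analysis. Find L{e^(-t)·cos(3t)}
First shifting: L{e^(at)f(t)}=F(s-a)
L{cos(3t)}=s/(s²+9)
Shift: (s+1)/((s+1)²+9)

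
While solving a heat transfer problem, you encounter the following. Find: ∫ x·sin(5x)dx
By parts: u = x, dv = sin(5x) dx
du = dx, v = -cos(5x)/5
= -x·cos(5x)/5+sin(5x)/5²+C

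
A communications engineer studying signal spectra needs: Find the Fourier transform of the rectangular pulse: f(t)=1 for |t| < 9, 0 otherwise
F(omega) = integral from -9 to 9 of e^(-j * omega * t) dt
= 2 * sin(9 * omega)/omega = 18 * sinc(9 * omega/pi)

Answer: 2 * sin(9 * omega)/omega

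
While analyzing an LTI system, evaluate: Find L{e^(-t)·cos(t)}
First shifting: L{e^(at)f(t)} = F(s-a)
L{cos(t)} = s/(s² + 1)
Shift: (s + 1)/((s + 1)² + 1)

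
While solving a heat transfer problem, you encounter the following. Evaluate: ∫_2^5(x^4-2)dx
Step 1: Find antiderivative F(x)=(1/5)x^5 - 2x
Step 2: F(5) - F(2)=615 - (12/5)=3063/5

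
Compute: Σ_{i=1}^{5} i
Using formula: Σ i^1 = n(n+1)/2 = 5·6/2 = 15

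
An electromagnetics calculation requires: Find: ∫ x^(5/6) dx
Power rule: ∫ x^(5/6) dx = x^(11/6)/(11/6)+C

Answer: (6/11)·x^(11/6)+C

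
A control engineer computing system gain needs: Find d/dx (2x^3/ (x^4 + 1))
Quotient rule: (f/g)'=(f'g - fg')/g²
f=2x^3, f'=6x^2
g=x^4+1, g'=4x^3

Answer: (6x^2·(x^4+1)-8x^6)/(x^4+1)²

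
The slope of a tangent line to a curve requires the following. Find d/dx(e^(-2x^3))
Chain rule: d/dx[e^u]=e^u · u' where u=-2x^3
u'=-6x^2

Answer: -6x^2·e^(-2x^3)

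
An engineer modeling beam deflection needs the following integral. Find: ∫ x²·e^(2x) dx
Integration by parts twice:
First: u = x², dv = e^(2x) dx => x²e^(2x)/2 - (2/2)∫ xe^(2x) dx
Second (∫ xe^(2x) dx): xe^(2x)/2 - e^(2x)/4
Combining: e^(2x)(x²/2-2x/4+2/8)+C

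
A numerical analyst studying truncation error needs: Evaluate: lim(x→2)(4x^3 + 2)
Polynomial is continuous, so substitute x = 2:
4·2^3+2 = 34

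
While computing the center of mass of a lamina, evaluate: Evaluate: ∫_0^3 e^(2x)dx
Antiderivative: (1/2)e^(2x)
Evaluate: (1/2)(e^6-1)

Answer: (e^6-1)/2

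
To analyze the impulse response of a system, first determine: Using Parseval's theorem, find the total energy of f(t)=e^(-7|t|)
Parseval's theorem: E = integral |f(t)|^2 dt = (1/2pi) integral |F(omega)|^2 domega
E = integral_{-inf}^{inf} e^(-14|t|) dt = 2*integral_0^inf e^(-14t) dt = 2/(2*7) = 1/7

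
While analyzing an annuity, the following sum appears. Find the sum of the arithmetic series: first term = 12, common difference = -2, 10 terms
Last term: a_n=12+(10-1)·-2=-6
Sum=n(a_1+a_n)/2=10(12+(-6))/2=30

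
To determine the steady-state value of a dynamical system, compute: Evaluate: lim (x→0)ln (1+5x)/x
L'Hôpital (0/0): lim 5/(1 + 5x) / 1=5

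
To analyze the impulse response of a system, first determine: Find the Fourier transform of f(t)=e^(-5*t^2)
The Fourier transform of a Gaussian e^(-a*t^2) is sqrt(pi/a)*e^(-omega^2/(4a)).
With a=5: F(omega)=sqrt(pi/5)*e^(-omega^2/20)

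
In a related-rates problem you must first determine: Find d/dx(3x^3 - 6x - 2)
Power rule: d/dx(ax^n)=n·a·x^(n-1)
Term by term: 9·x^2-6

Answer: 9x^2-6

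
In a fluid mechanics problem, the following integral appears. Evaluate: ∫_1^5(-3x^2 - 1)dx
Step 1: Find antiderivative F(x)=-x^3 - x
Step 2: F(5) - F(1)=-130 - (-2)=-128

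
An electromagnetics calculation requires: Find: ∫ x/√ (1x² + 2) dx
Let u=x²+2, du=2x dx
∫ (1/2)·u^(-1/2) du=√u+C

Answer: √(x²+2)+C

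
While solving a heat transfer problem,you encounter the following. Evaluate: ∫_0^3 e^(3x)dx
Antiderivative: (1/3)e^(3x)
Evaluate: (1/3)(e^9 - 1)

Answer: (e^9 - 1)/3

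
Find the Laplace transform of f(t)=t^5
L{t^n} = n!/s^(n+1)
L{t^5} = 5!/s^6 = 120/s^6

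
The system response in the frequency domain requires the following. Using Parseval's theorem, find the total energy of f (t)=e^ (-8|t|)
Parseval's theorem: E = integral |f(t)|^2 dt = (1/2pi) integral |F(omega)|^2 domega
E = integral_{-inf}^{inf} e^(-16|t|) dt = 2*integral_0^inf e^(-16t) dt = 2/(2*8) = 1/8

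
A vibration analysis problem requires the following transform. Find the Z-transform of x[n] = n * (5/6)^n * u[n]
Using the property Z{n*a^n*u[n]}=az/(z-a)^2
With a=5/6: X(z)=(5/6)z/(z - 5/6)^2, |z| > 5/6

Answer: (5/6)z/(z - 5/6)^2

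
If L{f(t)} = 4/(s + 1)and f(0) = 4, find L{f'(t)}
L{f'(t)} = s·F(s) - f(0) = 4s/(s+1)-4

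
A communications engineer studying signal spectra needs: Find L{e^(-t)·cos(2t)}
First shifting: L{e^(at)f(t)} = F(s-a)
L{cos(2t)} = s/(s² + 4)
Shift: (s + 1)/((s + 1)² + 4)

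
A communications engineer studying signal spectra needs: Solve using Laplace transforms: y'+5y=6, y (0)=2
Take L of both sides: sY(s) - 2 + 5Y(s) = 6/s
Y(s)(s + 5) = 6/s + 2
Y(s) = 6/(s(s + 5)) + 2/(s + 5)
Partial fractions: 6/(s(s + 5)) = (6/5)/s - (6/5)/(s + 5)
So Y(s) = (6/5)/s + (4/5)/(s + 5)
Inverse transform (L^(-1){1/s} = 1, L^(-1){1/(s + 5)} = e^(-5t)):

Answer: y(t) = 6/5 + (4/5)·e^(-5t)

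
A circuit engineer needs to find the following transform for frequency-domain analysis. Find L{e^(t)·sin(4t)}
First shifting: L{e^(at)f(t)} = F(s-a)
L{sin(4t)} = 4/(s²+16)
Shift: 4/((s-1)²+16)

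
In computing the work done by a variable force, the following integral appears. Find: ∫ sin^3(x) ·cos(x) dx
Let u = sin(x), du = cos(x) dx
∫ u^3 du = u^4/4+C

Answer: sin^4(x)/4+C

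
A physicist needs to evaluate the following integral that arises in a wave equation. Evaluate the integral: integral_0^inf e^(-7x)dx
integral_0^inf e^(-7x) dx=[-1/7 * e^(-7x)]_0^inf
=0 - (-1/7)=1/7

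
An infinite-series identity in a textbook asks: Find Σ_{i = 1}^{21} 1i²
= 1·n(n + 1)(2n + 1)/6 = 1·21·22·43/6 = 3311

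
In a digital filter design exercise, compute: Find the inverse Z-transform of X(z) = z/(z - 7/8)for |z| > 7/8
Standard pair: z/(z-a) <-> a^n * u[n] for causal signals
With a = 7/8: x[n] = (7/8)^n * u[n]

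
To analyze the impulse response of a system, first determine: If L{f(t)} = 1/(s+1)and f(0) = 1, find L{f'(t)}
L{f'(t)}=s·F(s) - f(0)=s/(s+1)-1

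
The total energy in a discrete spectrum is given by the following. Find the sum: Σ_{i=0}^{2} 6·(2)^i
Geometric series: S=a(1 - r^n)/(1 - r)
a=6, r=2, n=3
S=6(1-8)/-1=42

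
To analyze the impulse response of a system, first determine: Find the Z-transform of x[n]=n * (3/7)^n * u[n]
Using the property Z{n*a^n*u[n]}=az/(z-a)^2
With a=3/7: X(z)=(3/7)z/(z - 3/7)^2, |z| > 3/7

Answer: (3/7)z/(z - 3/7)^2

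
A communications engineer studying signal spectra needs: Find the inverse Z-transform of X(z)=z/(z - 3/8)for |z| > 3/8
Standard pair: z/(z-a) <-> a^n*u[n] for causal signals
With a=3/8: x[n]=(3/8)^n*u[n]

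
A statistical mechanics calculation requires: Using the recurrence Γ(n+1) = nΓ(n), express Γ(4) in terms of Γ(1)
Γ(4)=3Γ(3)=3·2Γ(2)=...=3!·Γ(1)=6·Γ(1)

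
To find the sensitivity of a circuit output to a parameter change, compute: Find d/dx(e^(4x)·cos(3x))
Product rule: (fg)' = f'g + fg'
f = e^(4x), f' = 4·e^(4x)
g = cos(3x), g' = -3·sin(3x)

Answer: 4·e^(4x)·cos(3x) - 3·e^(4x)·sin(3x)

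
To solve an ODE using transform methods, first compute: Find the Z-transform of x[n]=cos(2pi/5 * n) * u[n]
Z{cos(w0 * n) * u[n]}=z(z - cos(w0))/(z^2 - 2z * cos(w0) + 1)
With w0=2pi/5: X(z)=z(z - cos(2pi/5))/(z^2 - 2z * cos(2pi/5) + 1)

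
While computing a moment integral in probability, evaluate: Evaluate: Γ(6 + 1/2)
Γ(n + 1/2)=(2n)!√π/(4^n·n!)
=479001600√π/(4096·720)=(10395/64)·√π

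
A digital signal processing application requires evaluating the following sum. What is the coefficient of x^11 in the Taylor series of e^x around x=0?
Taylor series of e^x=Σ x^n/n!
Coefficient of x^11=1/11!=1/39916800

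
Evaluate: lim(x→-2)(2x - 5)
Polynomial is continuous, so substitute x=-2:
2·(-2) - 5=-9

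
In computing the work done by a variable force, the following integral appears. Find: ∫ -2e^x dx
Since d/dx[e^x]=+e^x, we get -2e^x+C

Answer: -2e^x+C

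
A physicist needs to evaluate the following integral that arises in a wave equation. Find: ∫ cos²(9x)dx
Using identity cos²(u) = (1+cos(2u))/2:
∫ (1+cos(18x))/2 dx = x/2+sin(18x)/36+C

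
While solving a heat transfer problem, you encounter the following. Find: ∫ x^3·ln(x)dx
By parts: u = ln(x), dv = x^3 dx
du = 1/x dx, v = x^4/4
= x^4·ln(x)/4 - ∫ x^3/4 dx
= x^4·ln(x)/4 - x^4/16 + C

Answer: x^4(ln(x)/4 - 1/16) + C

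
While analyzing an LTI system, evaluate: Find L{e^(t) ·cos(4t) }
First shifting: L{e^(at)f(t)}=F(s-a)
L{cos(4t)}=s/(s² + 16)
Shift: (s-1)/((s-1)² + 16)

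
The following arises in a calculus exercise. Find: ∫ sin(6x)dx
Using substitution u=6x: ∫ sin(u) du/6=-cos(u)/6 + C

Answer: (-1/6)cos(6x) + C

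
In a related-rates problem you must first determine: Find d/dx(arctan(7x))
d/dx[arctan(u)]=u'/(1 + u²), u=7x, u'=7

Answer: 7/(1 + 49x²)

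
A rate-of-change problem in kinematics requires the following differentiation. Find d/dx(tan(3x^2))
Chain rule: d/dx[tan(u)] = sec²(u)·u' where u = 3x^2
u' = 6x

Answer: 6x·sec²(3x^2)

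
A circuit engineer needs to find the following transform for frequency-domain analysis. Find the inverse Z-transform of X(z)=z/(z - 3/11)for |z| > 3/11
Standard pair: z/(z-a) <-> a^n*u[n] for causal signals
With a=3/11: x[n]=(3/11)^n*u[n]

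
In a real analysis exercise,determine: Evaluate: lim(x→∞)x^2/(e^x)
Apply L'Hôpital 2 times (∞/∞ each time):
Eventually get 2!/(e^x) → 0

Answer: 0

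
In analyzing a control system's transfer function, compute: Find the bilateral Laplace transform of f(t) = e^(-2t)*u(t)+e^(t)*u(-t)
For e^(-2t) * u(t): L = 1/(s + 2), Re(s) > -2
For e^(t) * u(-t): L = -1/(s-1), Re(s) < 1
Combined: F(s) = 1/(s + 2) - 1/(s-1), -2 < Re(s) < 1

Answer: 1/(s + 2) - 1/(s-1), ROC: -2 < Re(s) < 1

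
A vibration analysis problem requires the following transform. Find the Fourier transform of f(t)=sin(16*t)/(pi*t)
sin(W * t)/(pi * t)=(W/pi) * sinc(W * t/pi) is the impulse response of the ideal low-pass filter with cutoff W (here W=16).
Its Fourier transform is a rectangular function:
F(omega)=1 for |omega| < 16, 0 otherwise

Answer: rect(omega/32) [i.e., 1 for |omega| < 16, 0 otherwise]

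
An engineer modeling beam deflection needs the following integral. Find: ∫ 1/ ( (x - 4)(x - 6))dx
Partial fractions: 1/((x-4)(x-6))=A/(x-4) + B/(x-6)
A=-1/2, B=1/2
∫ [-1/2· 1/(x-4) + 1/2· 1/(x-6)] dx
=(1/2)[ln|x-6| - ln|x-4|] + C

Answer: (1/2)·ln|(x-6)/(x-4)| + C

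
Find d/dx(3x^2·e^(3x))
Product rule: (fg)'=f'g + fg'
f=3x^2, f'=6x
g=e^(3x), g'=3·e^(3x)

Answer: 6x·e^(3x) + 9x^2·e^(3x)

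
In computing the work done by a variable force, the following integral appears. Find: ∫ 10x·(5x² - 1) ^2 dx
Let u=5x² - 1, du=10x dx
∫ u^2 du=u^3/3+C

Answer: (5x² - 1)^3/3+C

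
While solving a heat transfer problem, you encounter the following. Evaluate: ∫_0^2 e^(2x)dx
Antiderivative: (1/2)e^(2x)
Evaluate: (1/2)(e^4 - 1)

Answer: (e^4 - 1)/2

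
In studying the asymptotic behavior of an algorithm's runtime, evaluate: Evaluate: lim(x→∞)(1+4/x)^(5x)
Rewrite as [(1+4/x)^x]^5.
lim(1+4/x)^x = e^4, so limit = (e^4)^5 = e^20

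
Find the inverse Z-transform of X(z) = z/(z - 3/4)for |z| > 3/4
Standard pair: z/(z-a) <-> a^n * u[n] for causal signals
With a=3/4: x[n]=(3/4)^n * u[n]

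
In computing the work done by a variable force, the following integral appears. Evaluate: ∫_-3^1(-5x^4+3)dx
Step 1: Find antiderivative F(x) = -x^5+3x
Step 2: F(1) - F(-3) = 2 - (234) = -232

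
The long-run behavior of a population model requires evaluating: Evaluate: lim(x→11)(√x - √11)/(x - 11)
Multiply by conjugate (√x+√11)/(√x+√11):
= (x - 11)/((x - 11)(√x+√11)) = 1/(√x+√11)
As x → 11: 1/(2√11)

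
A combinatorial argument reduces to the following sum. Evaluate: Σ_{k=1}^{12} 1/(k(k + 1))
Partial fractions: 1/(k(k+1)) = 1/k - 1/(k+1)
Telescoping sum: 1(1-1/13) = 1·12/13

Answer: 12/13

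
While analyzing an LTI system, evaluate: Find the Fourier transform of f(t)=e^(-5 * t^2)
The Fourier transform of a Gaussian e^(-a*t^2) is sqrt(pi/a)*e^(-omega^2/(4a)).
With a=5: F(omega)=sqrt(pi/5)*e^(-omega^2/20)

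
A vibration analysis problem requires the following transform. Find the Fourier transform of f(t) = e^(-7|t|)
Using the standard pair: F{e^(-a|t|)}=2a/(a^2+omega^2)
With a=7: F(omega)=14/(49+omega^2)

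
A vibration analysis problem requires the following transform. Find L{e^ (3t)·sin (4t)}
First shifting: L{e^(at)f(t)}=F(s-a)
L{sin(4t)}=4/(s² + 16)
Shift: 4/((s-3)² + 16)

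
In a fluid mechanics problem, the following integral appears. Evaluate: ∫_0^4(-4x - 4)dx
Step 1: Find antiderivative F(x)=-2x^2-4x
Step 2: F(4) - F(0)=-48 - (0)=-48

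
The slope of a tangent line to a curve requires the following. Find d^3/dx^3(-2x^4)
Apply power rule 3 times:
d^1: -8x^3
d^2: -24x^2
d^3: -48x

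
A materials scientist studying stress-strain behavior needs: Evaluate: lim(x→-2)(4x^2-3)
Polynomial is continuous, so substitute x=-2:
4·(-2)^2 - 3=13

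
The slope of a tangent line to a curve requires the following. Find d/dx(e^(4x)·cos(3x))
Product rule: (fg)' = f'g + fg'
f = e^(4x), f' = 4·e^(4x)
g = cos(3x), g' = -3·sin(3x)

Answer: 4·e^(4x)·cos(3x) - 3·e^(4x)·sin(3x)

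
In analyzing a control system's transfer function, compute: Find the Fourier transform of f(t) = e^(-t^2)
The Fourier transform of a Gaussian e^(-t^2) is sqrt(pi) * e^(-omega^2/4).
With a = 1: F(omega) = sqrt(pi) * e^(-omega^2/4)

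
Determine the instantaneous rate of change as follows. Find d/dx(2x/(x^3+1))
Quotient rule: (f/g)'=(f'g - fg')/g²
f=2x, f'=2
g=x^3 + 1, g'=3x^2

Answer: (2·(x^3 + 1) - 6x^3)/(x^3 + 1)²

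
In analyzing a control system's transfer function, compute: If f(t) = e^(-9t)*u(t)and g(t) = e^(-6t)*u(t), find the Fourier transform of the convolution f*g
By the convolution theorem: F{f*g}=F(omega)*G(omega)
F(omega)=1/(9+j*omega), G(omega)=1/(6+j*omega)
F{f*g}=1/((9+j*omega)(6+j*omega))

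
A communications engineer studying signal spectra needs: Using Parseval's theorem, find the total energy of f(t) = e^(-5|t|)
Parseval's theorem: E = integral |f(t)|^2 dt = (1/2pi) integral |F(omega)|^2 domega
E = integral_{-inf}^{inf} e^(-10|t|) dt = 2 * integral_0^inf e^(-10t) dt = 2/(2 * 5) = 1/5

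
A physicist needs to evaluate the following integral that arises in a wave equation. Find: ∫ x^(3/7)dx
Power rule: ∫ x^(3/7) dx=x^(10/7)/(10/7)+C

Answer: (7/10)·x^(10/7)+C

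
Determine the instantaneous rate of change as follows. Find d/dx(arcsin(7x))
d/dx[arcsin(u)]=u'/√(1-u²), u=7x, u'=7

Answer: 7/√(1 - 49x²)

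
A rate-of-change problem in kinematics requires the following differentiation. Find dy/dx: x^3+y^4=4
Differentiate: 3x^2+4y^3·(dy/dx) = 0
dy/dx = -3x^2/(4y^3)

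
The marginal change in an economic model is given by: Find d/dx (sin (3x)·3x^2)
Product rule: (fg)' = f'g+fg'
f = sin(3x), f' = 3·cos(3x)
g = 3x^2, g' = 6x

Answer: 9·cos(3x)·x^2+6·sin(3x)·x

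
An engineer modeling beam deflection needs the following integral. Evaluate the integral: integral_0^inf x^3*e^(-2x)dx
This is a Gamma integral. Substitute u = 2x (du = 2 dx):
integral_0^inf x^3*e^(-2x) dx = (1/2^4) integral_0^inf u^3*e^(-u) du
= Gamma(4)/2^4 = 3!/2^4 = 6/16

Answer: 3/8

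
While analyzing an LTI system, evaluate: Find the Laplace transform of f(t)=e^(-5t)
L{e^(at)} = 1/(s-a)
L{e^(-5t)} = 1/(s + 5)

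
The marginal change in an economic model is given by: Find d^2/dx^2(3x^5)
Apply power rule 2 times:
d^1: 15x^4
d^2: 60x^3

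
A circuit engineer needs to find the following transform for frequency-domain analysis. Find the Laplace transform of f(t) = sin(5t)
L{sin(wt)} = w/(s²+w²)
L{sin(5t)} = 5/(s²+25)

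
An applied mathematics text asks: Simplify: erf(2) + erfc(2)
By definition erfc(x)=1 - erf(x)
erf(2) + erfc(2)=erf(2) + 1 - erf(2)=1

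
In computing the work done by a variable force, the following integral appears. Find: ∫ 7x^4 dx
Using power rule: ∫ 7x^4 dx=7/5 x^5 + C=(7/5)x^5 + C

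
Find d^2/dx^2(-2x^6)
Apply power rule 2 times:
d^1: -12x^5
d^2: -60x^4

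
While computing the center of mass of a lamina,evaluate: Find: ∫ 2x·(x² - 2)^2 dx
Let u = x² - 2, du = 2x dx
∫ u^2 du = u^3/3 + C

Answer: (x² - 2)^3/3 + C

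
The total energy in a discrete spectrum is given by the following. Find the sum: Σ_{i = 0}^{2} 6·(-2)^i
Geometric series: S=a(1 - r^n)/(1 - r)
a=6, r=-2, n=3
S=6(1 + 8)/3=18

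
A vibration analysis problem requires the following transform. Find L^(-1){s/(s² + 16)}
L^(-1){s/(s² + w²)}=cos(wt)
Here w=4

Answer: cos(4t)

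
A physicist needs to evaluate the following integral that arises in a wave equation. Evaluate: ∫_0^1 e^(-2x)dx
Antiderivative: (1/(-2))e^(-2x)
Evaluate: (1/(-2))(e^-2 - 1)

Answer: (e^-2 - 1)/(-2)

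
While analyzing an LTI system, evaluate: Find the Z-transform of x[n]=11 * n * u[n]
Z{n * u[n]}=z/(z-1)^2
By linearity: Z{11 * n * u[n]}=11z/(z-1)^2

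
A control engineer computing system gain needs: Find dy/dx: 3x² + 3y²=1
Differentiate: 6x + 6y·(dy/dx)=0
dy/dx=-6x/(6y)=-1·(x/y)

Answer: dy/dx=-1·(x/y)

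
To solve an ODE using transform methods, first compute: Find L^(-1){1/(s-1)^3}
L^(-1){1/(s-a)^n}=t^(n-1)·e^(at)/(n-1)!
Here a=1, n=3: t^2·e^(t)/2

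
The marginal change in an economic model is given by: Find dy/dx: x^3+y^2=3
Differentiate: 3x^2 + 2y·(dy/dx)=0
dy/dx=-3x^2/(2y)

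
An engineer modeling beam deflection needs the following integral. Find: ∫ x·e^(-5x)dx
Integration by parts: u=x, dv=e^(-5x) dx
du=dx, v=e^(-5x)/(-5)
=x·e^(-5x)/(-5) - ∫ e^(-5x)/(-5) dx
=x·e^(-5x)/(-5) - e^(-5x)/25 + C

Answer: e^(-5x)(x/(-5) - 1/25) + C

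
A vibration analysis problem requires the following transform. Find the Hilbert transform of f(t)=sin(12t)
The Hilbert transform shifts each frequency component by -pi/2.
H{sin(wt)}=-cos(wt)
With w=12: H{sin(12t)}=-cos(12t)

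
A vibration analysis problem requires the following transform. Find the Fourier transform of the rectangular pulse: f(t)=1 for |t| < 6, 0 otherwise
F(omega)=integral from -6 to 6 of e^(-j*omega*t) dt
=2*sin(6*omega)/omega=12*sinc(6*omega/pi)

Answer: 2*sin(6*omega)/omega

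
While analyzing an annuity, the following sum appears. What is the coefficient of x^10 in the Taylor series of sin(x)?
sin(x) has only odd powers. Coefficient of x^10 = 0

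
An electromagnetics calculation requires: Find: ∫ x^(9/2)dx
Power rule: ∫ x^(9/2) dx=x^(11/2)/(11/2) + C

Answer: (2/11)·x^(11/2) + C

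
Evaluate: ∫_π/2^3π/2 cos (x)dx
Antiderivative: sin(x)
Evaluate at bounds: [sin(1·3π/2)/1] - [sin(1·π/2)/1]
=((-1) - (1))/1=-2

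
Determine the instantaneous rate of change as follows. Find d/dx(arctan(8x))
d/dx[arctan(u)] = u'/(1 + u²), u = 8x, u' = 8

Answer: 8/(1 + 64x²)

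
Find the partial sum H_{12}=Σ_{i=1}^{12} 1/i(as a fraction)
H_12 = 1+1/2+1/3+...+1/12
= 86021/27720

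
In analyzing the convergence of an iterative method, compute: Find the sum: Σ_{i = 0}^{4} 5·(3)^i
Geometric series: S=a(1 - r^n)/(1 - r)
a=5, r=3, n=5
S=5(1-243)/-2=605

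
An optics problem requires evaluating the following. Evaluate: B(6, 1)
B(x,y) = Γ(x)Γ(y)/Γ(x+y) = (x-1)!(y-1)!/(x+y-1)!
B(6,1) = 5!·0!/6! = 1/6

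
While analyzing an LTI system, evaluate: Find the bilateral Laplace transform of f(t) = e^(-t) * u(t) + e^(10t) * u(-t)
For e^(-t) * u(t): L=1/(s + 1), Re(s) > -1
For e^(10t) * u(-t): L=-1/(s-10), Re(s) < 10
Combined: F(s)=1/(s + 1) - 1/(s-10), -1 < Re(s) < 10

Answer: 1/(s + 1) - 1/(s-10), ROC: -1 < Re(s) < 10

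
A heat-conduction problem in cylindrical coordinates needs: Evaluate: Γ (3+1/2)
Γ(n+1/2) = (2n)!√π/(4^n·n!)
= 720√π/(64·6) = (15/8)·√π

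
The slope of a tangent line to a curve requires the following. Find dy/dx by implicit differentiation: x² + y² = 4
Differentiate both sides: 2x+2y·(dy/dx) = 0
Solve: dy/dx = -2x/(2y) = -x/y

Answer: dy/dx = -x/y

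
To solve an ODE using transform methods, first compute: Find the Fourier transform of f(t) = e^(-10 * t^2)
The Fourier transform of a Gaussian e^(-a * t^2) is sqrt(pi/a) * e^(-omega^2/(4a)).
With a = 10: F(omega) = sqrt(pi/10) * e^(-omega^2/40)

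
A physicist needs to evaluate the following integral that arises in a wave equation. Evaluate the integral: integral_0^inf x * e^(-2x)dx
This is a Gamma integral. Substitute u = 2x (du = 2 dx):
integral_0^inf x*e^(-2x) dx = (1/2^2) integral_0^inf u^1*e^(-u) du
= Gamma(2)/2^2 = 1!/2^2 = 1/4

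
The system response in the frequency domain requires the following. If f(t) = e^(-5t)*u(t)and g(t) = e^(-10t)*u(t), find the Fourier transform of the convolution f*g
By the convolution theorem: F{f*g}=F(omega)*G(omega)
F(omega)=1/(5 + j*omega), G(omega)=1/(10 + j*omega)
F{f*g}=1/((5 + j*omega)(10 + j*omega))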